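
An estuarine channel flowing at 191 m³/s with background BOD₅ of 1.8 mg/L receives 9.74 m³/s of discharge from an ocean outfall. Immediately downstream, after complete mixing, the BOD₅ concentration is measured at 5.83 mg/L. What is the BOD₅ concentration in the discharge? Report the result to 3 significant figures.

Mass balance: 191.0·1.800 + 9.740·Cₑ = 200.7·5.830
→ Cₑ = (200.7·5.830 − 191.0·1.800) / 9.740 = 84.86 mg/L.

84.9 mg/L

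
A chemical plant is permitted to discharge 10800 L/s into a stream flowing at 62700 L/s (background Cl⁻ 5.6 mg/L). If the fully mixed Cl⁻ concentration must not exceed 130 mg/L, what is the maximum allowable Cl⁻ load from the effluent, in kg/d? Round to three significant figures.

795000 kg/d

Mass balance at the limit: 62700·5.600 + 10800·Cₑ = 73500·130 → Cₑ = 852.2 mg/L.
10800 L/s = 10.80 m³/s. Load = 10.80 m³/s × 852.2 g/m³ × 86 400 s/d = 795200 kg/d.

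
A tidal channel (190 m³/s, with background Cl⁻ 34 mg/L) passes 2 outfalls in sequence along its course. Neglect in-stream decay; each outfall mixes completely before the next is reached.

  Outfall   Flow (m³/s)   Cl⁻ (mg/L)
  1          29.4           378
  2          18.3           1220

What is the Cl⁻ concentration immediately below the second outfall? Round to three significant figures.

168 mg/L

After outfall 1: Q = 190.0 + 29.40 = 219.4 m³/s; C = (190.0·34.00 + 29.40·378.0)/219.4 = 80.10 mg/L.
After outfall 2: Q = 219.4 + 18.30 = 237.7 m³/s; C = (219.4·80.10 + 18.30·1220)/237.7 = 167.9 mg/L.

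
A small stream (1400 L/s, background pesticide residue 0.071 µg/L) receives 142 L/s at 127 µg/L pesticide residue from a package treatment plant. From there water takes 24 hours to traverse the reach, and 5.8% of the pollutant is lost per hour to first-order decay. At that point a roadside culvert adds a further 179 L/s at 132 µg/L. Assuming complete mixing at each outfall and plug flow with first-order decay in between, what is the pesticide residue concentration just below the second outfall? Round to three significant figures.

16.2 µg/L

Mixed concentration C = ΣQC/ΣQ = (1400·0.07100 + 142.0·127.0) / 1542 = 18130/1542 = 11.76 µg/L; combined flow 1542 L/s.
5.8%/h lost → k = −ln(1 − 0.058) = 0.05975 h⁻¹.
Applying C = C₀e^(−kt): 11.76 × 0.2384 = 2.803 µg/L.
Second outfall: C = (1542·2.803 + 179.0·132.0)/1721 = 16.24 µg/L.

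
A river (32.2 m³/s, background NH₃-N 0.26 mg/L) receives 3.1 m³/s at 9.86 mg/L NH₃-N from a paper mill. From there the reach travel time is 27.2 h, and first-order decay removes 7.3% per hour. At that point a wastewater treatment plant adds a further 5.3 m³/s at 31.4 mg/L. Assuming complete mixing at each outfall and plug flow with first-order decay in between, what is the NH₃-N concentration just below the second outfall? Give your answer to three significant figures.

Mass balance: C = (32.20·0.2600 + 3.100·9.860) / 35.30 = 38.94/35.30 = 1.103 mg/L; combined flow 35.30 m³/s.
7.3%/h lost → k = −ln(1 − 0.073) = 0.07580 h⁻¹.
After decay, C = 1.103 × e^(−kt) = 1.103 × 0.1272 = 0.1403 mg/L.
At the second outfall, C = (35.30·0.1403 + 5.300·31.40) / (35.30 + 5.300) = 4.221 mg/L.

4.22 mg/L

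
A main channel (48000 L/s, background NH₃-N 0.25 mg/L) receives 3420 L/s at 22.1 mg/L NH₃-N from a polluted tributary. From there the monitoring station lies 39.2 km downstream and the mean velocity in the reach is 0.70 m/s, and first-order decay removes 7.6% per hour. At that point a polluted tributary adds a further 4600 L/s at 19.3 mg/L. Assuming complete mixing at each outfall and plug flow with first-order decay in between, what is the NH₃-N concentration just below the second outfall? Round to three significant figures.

2.04 mg/L

Flow-weighted average: C = (48000·0.2500 + 3420·22.10) / 51420 = 87580/51420 = 1.703 mg/L; combined flow 51420 L/s.
Travel time t = 39.2·1000 / 0.70 = 56000 s = 15.56 h.
7.6%/h lost → k = −ln(1 − 0.076) = 0.07904 h⁻¹.
Decay over the reach: 1.703·exp(−kt) = 1.703·0.2924 = 0.4981 mg/L.
Second outfall: C = (51420·0.4981 + 4600·19.30)/56020 = 2.042 mg/L.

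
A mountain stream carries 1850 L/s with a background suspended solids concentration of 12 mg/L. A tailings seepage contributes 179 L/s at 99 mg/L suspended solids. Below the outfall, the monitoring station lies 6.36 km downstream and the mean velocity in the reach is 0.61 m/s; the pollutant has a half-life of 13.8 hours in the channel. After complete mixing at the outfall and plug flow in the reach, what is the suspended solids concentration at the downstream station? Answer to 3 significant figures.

Conservation of mass: C = (1850·12.00 + 179.0·99.00) / 2029 = 39920/2029 = 19.68 mg/L.
Travel time t = 6.36·1000 / 0.61 = 10430 s = 2.896 h.
Half-life 13.8 h → k = ln 2 / 13.8 = 0.05023 h⁻¹ = 1.205 d⁻¹.
First-order decay: C = 19.68·exp(−k·t) = 19.68·0.8646 = 17.01 mg/L.

17.0 mg/L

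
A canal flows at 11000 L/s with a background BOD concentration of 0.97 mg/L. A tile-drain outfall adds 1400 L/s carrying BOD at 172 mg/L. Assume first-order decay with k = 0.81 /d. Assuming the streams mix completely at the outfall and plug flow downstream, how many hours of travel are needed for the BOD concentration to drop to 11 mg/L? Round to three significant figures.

18.1 h

Conservation of mass: C = (11000·0.9700 + 1400·172.0) / 12400 = 251500/12400 = 20.28 mg/L.
20.28·exp(−k·t) = 11 → t = ln(20.28/11)/k = 65250 s = 18.13 h.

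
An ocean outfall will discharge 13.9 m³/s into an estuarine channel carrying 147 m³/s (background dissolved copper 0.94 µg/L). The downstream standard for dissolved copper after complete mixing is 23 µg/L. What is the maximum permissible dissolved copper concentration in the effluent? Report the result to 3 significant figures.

256 µg/L

At the limit, (Qr·Cr + Qe·Cₑ)/(Qr + Qe) = 23:
Cₑ = (160.9·23 − 147.0·0.9400) / 13.90 = 256.3 µg/L.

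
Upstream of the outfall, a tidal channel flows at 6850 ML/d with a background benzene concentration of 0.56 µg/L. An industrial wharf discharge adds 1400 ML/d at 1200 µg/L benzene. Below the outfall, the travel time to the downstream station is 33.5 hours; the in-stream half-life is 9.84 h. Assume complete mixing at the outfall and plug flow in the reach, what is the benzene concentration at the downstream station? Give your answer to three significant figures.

19.3 µg/L

Mass balance: C = (6850·0.5600 + 1400·1200) / 8250 = 1684000/8250 = 204.1 µg/L.
Half-life 9.84 h → k = ln 2 / 9.84 = 0.07044 h⁻¹ = 1.691 d⁻¹.
After decay, C = 204.1 × e^(−kt) = 204.1 × 0.09444 = 19.28 µg/L.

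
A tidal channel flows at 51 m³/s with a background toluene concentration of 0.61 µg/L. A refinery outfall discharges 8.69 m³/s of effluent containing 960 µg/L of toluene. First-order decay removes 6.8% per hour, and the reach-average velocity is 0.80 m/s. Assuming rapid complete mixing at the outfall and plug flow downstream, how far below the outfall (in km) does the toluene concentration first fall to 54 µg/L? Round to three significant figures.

39.0 km

Conservation of mass: C = (51.00·0.6100 + 8.690·960.0) / 59.69 = 8374/59.69 = 140.3 µg/L.
6.8%/h lost → k = −ln(1 − 0.068) = 0.07042 h⁻¹.
Set 140.3·exp(−k·t) = 54 → t = ln(140.3/54)/k = 48800 s = 13.56 h.
Distance = v·t = 0.80·48800 = 39040 m = 39.04 km.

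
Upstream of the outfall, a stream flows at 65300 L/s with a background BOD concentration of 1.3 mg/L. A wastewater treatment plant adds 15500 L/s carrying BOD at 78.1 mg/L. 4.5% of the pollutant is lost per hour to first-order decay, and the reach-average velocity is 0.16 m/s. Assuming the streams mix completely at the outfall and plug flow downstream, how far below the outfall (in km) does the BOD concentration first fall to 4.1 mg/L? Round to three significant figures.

After mixing, C = (65300·1.300 + 15500·78.10) / 80800 = 1295000/80800 = 16.03 mg/L.
4.5%/h lost → k = −ln(1 − 0.045) = 0.04604 h⁻¹.
Set 16.03·exp(−k·t) = 4.1 → t = ln(16.03/4.1)/k = 106600 s = 29.62 h.
Distance = v·t = 0.16·106600 = 17060 m = 17.06 km.

17.1 km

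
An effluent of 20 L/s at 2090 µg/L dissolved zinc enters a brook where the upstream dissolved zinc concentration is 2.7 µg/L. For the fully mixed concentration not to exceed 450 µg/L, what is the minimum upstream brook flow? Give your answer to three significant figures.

73.3 L/s

Set C_mix = 450: (Q·2.700 + 20.00·2090) / (Q + 20.00) = 450
→ Q = 20.00·(2090 − 450)/(450 − 2.700) = 73.33 L/s.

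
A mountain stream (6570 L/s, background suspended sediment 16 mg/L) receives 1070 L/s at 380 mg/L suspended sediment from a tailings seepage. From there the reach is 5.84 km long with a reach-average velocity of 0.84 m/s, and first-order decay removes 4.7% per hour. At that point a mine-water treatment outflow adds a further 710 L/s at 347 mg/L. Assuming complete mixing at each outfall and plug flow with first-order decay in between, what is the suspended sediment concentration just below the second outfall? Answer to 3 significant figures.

Mixed concentration C = ΣQC/ΣQ = (6570·16.00 + 1070·380.0) / 7640 = 511700/7640 = 66.98 mg/L; combined flow 7640 L/s.
Travel time t = 5.84·1000 / 0.84 = 6952 s = 1.931 h.
4.7%/h lost → k = −ln(1 − 0.047) = 0.04814 h⁻¹.
Applying C = C₀e^(−kt): 66.98 × 0.9112 = 61.03 mg/L.
Second outfall: C = (7640·61.03 + 710.0·347.0)/8350 = 85.35 mg/L.

85.3 mg/L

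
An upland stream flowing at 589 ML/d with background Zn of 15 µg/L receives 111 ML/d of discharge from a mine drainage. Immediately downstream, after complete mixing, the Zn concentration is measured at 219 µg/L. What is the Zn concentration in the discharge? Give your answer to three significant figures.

Mass balance: 589.0·15.00 + 111.0·Cₑ = 700.0·219.0
→ Cₑ = (700.0·219.0 − 589.0·15.00) / 111.0 = 1301 µg/L.

1300 µg/L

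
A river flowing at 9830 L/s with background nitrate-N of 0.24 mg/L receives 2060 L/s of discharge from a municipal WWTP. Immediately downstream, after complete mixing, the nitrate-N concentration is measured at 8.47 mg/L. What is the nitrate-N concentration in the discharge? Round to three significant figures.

Mass balance: 9830·0.2400 + 2060·Cₑ = 11890·8.470
→ Cₑ = (11890·8.470 − 9830·0.2400) / 2060 = 47.74 mg/L.

47.7 mg/L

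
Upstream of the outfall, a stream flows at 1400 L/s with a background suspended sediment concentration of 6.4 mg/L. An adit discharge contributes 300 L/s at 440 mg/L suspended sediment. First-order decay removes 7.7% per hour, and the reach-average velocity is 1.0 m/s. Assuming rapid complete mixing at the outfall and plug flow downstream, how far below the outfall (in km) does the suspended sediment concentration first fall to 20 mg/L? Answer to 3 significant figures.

Mixed concentration C = ΣQC/ΣQ = (1400·6.400 + 300.0·440.0) / 1700 = 141000/1700 = 82.92 mg/L.
7.7%/h lost → k = −ln(1 − 0.077) = 0.08013 h⁻¹.
Set 82.92·exp(−k·t) = 20 → t = ln(82.92/20)/k = 63890 s = 17.75 h.
Distance = v·t = 1.0·63890 = 63890 m = 63.89 km.

63.9 km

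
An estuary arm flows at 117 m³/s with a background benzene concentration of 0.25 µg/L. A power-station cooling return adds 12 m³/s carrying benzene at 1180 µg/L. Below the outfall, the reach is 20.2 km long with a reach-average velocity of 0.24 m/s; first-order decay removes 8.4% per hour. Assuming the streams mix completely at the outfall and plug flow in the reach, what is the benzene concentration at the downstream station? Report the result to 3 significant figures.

14.1 µg/L

Mixed concentration C = ΣQC/ΣQ = (117.0·0.2500 + 12.00·1180) / 129.0 = 14190/129.0 = 110.0 µg/L.
Travel time t = 20.2·1000 / 0.24 = 84170 s = 23.38 h.
8.4%/h lost → k = −ln(1 − 0.084) = 0.08774 h⁻¹.
Decay over the reach: 110.0·exp(−kt) = 110.0·0.1286 = 14.14 µg/L.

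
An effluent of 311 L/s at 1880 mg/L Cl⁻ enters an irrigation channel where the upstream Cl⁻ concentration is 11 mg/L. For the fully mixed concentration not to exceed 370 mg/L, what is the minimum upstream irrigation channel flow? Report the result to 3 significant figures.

1310 L/s

Set C_mix = 370: (Q·11.00 + 311.0·1880) / (Q + 311.0) = 370
→ Q = 311.0·(1880 − 370)/(370 − 11.00) = 1308 L/s.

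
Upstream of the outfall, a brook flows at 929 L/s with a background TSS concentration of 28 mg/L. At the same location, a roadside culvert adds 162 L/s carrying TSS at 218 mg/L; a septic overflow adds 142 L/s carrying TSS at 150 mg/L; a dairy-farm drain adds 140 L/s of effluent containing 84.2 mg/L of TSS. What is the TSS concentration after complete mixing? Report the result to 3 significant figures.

Conservation of mass: C = (929.0·28.00 + 162.0·218.0 + 142.0·150.0 + 140.0·84.20) / 1373 = 94420/1373 = 68.77 mg/L.

68.8 mg/L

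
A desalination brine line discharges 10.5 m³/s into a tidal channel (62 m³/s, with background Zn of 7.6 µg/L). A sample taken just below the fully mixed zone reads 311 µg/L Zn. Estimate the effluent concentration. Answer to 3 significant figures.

2100 µg/L

Mass balance: 62.00·7.600 + 10.50·Cₑ = 72.50·311.0
→ Cₑ = (72.50·311.0 − 62.00·7.600) / 10.50 = 2103 µg/L.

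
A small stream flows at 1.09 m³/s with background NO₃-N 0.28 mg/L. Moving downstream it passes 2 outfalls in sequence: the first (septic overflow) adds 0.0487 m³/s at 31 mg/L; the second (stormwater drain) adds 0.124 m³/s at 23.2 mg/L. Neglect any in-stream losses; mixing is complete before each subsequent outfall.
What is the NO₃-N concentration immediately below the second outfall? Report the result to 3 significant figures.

3.72 mg/L

After outfall 1: Q = 1.090 + 0.04870 = 1.139 m³/s; C = (1.090·0.2800 + 0.04870·31.00)/1.139 = 1.594 mg/L.
After outfall 2: Q = 1.139 + 0.1240 = 1.263 m³/s; C = (1.139·1.594 + 0.1240·23.20)/1.263 = 3.716 mg/L.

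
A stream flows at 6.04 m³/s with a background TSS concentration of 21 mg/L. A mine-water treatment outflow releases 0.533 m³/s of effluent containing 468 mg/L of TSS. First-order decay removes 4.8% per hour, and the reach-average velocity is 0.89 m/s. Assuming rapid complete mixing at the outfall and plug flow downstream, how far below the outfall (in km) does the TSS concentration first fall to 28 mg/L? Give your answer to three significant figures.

Flow-weighted average: C = (6.040·21.00 + 0.5330·468.0) / 6.573 = 376.3/6.573 = 57.25 mg/L.
4.8%/h lost → k = −ln(1 − 0.048) = 0.04919 h⁻¹.
Set 57.25·exp(−k·t) = 28 → t = ln(57.25/28)/k = 52340 s = 14.54 h.
Distance = v·t = 0.89·52340 = 46580 m = 46.58 km.

46.6 km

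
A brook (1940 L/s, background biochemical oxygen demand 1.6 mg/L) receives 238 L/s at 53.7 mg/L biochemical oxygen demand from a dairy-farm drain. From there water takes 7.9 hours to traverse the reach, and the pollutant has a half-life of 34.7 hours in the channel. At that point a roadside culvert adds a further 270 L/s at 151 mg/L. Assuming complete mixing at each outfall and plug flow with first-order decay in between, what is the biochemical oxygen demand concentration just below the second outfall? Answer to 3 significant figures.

22.2 mg/L

Mixed concentration C = ΣQC/ΣQ = (1940·1.600 + 238.0·53.70) / 2178 = 15880/2178 = 7.293 mg/L; combined flow 2178 L/s.
Half-life 34.7 h → k = ln 2 / 34.7 = 0.01998 h⁻¹ = 0.4794 d⁻¹.
First-order decay: C = 7.293·exp(−k·t) = 7.293·0.8540 = 6.229 mg/L.
At the second outfall, C = (2178·6.229 + 270.0·151.0) / (2178 + 270.0) = 22.20 mg/L.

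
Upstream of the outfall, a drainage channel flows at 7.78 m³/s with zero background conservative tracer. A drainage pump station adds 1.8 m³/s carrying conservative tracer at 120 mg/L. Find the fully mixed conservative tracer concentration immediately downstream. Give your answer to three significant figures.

Flow-weighted average: C = (7.780·0 + 1.800·120.0) / 9.580 = 216.0/9.580 = 22.55 mg/L.

22.5 mg/L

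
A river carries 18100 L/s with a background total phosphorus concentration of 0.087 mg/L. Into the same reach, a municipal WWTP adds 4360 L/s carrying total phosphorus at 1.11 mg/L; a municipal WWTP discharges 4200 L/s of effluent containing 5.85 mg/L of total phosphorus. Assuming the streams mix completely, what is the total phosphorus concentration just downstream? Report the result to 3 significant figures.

1.16 mg/L

Conservation of mass: C = (18100·0.08700 + 4360·1.110 + 4200·5.850) / 26660 = 30980/26660 = 1.162 mg/L.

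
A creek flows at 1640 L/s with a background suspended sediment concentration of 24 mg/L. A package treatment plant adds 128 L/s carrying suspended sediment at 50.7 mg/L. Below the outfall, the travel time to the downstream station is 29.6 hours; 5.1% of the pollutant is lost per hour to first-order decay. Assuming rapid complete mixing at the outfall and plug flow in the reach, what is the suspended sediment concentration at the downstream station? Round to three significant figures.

5.51 mg/L

Mixed concentration C = ΣQC/ΣQ = (1640·24.00 + 128.0·50.70) / 1768 = 45850/1768 = 25.93 mg/L.
5.1%/h lost → k = −ln(1 − 0.051) = 0.05235 h⁻¹.
After decay, C = 25.93 × e^(−kt) = 25.93 × 0.2124 = 5.507 mg/L.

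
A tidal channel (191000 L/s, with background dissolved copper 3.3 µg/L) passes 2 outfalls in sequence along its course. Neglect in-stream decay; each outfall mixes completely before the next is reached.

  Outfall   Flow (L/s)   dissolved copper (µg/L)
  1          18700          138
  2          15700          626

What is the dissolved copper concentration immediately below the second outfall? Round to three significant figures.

57.8 µg/L

Outfall 1: combined Q = 209700 L/s; C = (191000·3.300 + 18700·138.0)/209700 = 15.31 µg/L.
Outfall 2: combined Q = 225400 L/s; C = (209700·15.31 + 15700·626.0)/225400 = 57.85 µg/L.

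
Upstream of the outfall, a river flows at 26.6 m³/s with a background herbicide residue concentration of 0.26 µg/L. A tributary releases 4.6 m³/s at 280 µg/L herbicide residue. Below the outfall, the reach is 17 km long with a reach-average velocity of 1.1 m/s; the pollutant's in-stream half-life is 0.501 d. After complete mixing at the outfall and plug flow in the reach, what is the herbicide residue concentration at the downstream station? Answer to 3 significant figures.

Mass balance: C = (26.60·0.2600 + 4.600·280.0) / 31.20 = 1295/31.20 = 41.50 µg/L.
Travel time t = 17·1000 / 1.1 = 15450 s = 4.293 h.
Half-life 0.501 d → k = ln 2 / 0.501 = 1.384 d⁻¹.
After decay, C = 41.50 × e^(−kt) = 41.50 × 0.7808 = 32.40 µg/L.

32.4 µg/L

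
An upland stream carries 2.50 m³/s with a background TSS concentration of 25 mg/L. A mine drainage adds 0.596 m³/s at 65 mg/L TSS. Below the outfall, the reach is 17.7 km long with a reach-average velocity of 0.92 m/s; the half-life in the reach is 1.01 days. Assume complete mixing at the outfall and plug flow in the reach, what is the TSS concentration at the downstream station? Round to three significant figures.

28.1 mg/L

Conservation of mass: C = (2.500·25.00 + 0.5960·65.00) / 3.096 = 101.2/3.096 = 32.70 mg/L.
Travel time t = 17.7·1000 / 0.92 = 19240 s = 5.344 h.
Half-life 1.01 d → k = ln 2 / 1.01 = 0.6863 d⁻¹.
Decay over the reach: 32.70·exp(−kt) = 32.70·0.8583 = 28.07 mg/L.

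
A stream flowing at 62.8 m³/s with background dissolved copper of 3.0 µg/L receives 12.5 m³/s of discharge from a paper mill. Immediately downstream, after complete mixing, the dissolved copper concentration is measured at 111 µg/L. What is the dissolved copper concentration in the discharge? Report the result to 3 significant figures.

Mass balance: 62.80·3.000 + 12.50·Cₑ = 75.30·111.0
→ Cₑ = (75.30·111.0 − 62.80·3.000) / 12.50 = 653.6 µg/L.

654 µg/L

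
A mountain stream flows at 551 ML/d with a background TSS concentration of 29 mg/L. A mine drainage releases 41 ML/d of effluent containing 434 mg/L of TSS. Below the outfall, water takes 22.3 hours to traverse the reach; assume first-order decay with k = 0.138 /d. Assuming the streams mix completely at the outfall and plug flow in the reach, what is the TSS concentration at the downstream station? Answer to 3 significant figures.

50.2 mg/L

Mass balance: C = (551.0·29.00 + 41.00·434.0) / 592.0 = 33770/592.0 = 57.05 mg/L.
Decay over the reach: 57.05·exp(−kt) = 57.05·0.8797 = 50.18 mg/L.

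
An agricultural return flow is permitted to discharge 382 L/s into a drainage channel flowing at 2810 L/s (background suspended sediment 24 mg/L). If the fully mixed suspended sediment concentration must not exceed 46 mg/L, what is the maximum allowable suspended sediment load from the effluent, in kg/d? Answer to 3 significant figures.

6860 kg/d

Mass balance at the limit: 2810·24.00 + 382.0·Cₑ = 3192·46 → Cₑ = 207.8 mg/L.
382.0 L/s = 0.3820 m³/s. Load = 0.3820 m³/s × 207.8 g/m³ × 86 400 s/d = 6859 kg/d.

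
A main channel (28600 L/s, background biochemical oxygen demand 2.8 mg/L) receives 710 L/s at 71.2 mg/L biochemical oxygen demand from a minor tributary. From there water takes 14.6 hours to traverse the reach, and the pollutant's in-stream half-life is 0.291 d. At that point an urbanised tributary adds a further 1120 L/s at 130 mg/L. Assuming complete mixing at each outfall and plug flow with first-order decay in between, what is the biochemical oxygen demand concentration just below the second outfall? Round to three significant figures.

Flow-weighted average: C = (28600·2.800 + 710.0·71.20) / 29310 = 130600/29310 = 4.457 mg/L; combined flow 29310 L/s.
Half-life 0.291 d → k = ln 2 / 0.291 = 2.382 d⁻¹.
Applying C = C₀e^(−kt): 4.457 × 0.2348 = 1.046 mg/L.
Second outfall: C = (29310·1.046 + 1120·130.0)/30430 = 5.793 mg/L.

5.79 mg/L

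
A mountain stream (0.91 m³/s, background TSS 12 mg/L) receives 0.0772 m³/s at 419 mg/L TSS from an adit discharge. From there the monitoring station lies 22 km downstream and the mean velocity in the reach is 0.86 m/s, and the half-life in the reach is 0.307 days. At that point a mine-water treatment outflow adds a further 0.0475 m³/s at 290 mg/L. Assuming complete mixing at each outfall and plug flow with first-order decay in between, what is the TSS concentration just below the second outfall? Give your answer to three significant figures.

Conservation of mass: C = (0.9100·12.00 + 0.07720·419.0) / 0.9872 = 43.27/0.9872 = 43.83 mg/L; combined flow 0.9872 m³/s.
Travel time t = 22·1000 / 0.86 = 25580 s = 7.106 h.
Half-life 0.307 d → k = ln 2 / 0.307 = 2.258 d⁻¹.
After decay, C = 43.83 × e^(−kt) = 43.83 × 0.5125 = 22.46 mg/L.
Second outfall: C = (0.9872·22.46 + 0.04750·290.0)/1.035 = 34.74 mg/L.

34.7 mg/L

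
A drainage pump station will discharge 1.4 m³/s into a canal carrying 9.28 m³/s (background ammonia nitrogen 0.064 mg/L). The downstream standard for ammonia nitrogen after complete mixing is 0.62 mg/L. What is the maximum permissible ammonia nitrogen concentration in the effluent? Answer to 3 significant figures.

4.31 mg/L

At the limit, (Qr·Cr + Qe·Cₑ)/(Qr + Qe) = 0.62:
Cₑ = (10.68·0.62 − 9.280·0.06400) / 1.400 = 4.305 mg/L.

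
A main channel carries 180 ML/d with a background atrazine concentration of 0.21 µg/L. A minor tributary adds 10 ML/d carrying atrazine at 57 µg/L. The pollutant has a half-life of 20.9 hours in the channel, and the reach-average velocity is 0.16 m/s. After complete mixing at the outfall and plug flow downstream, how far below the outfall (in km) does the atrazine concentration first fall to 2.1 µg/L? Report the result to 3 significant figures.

7.31 km

Flow-weighted average: C = (180.0·0.2100 + 10.00·57.00) / 190.0 = 607.8/190.0 = 3.199 µg/L.
Half-life 20.9 h → k = ln 2 / 20.9 = 0.03316 h⁻¹ = 0.7960 d⁻¹.
Set 3.199·exp(−k·t) = 2.1 → t = ln(3.199/2.1)/k = 45690 s = 12.69 h.
Distance = v·t = 0.16·45690 = 7310 m = 7.310 km.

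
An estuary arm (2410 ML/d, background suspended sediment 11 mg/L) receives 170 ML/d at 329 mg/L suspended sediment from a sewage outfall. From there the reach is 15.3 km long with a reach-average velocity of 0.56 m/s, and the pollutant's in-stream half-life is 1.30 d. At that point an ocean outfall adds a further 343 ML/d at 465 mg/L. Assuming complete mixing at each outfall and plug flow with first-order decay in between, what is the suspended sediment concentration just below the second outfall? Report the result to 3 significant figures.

Mass balance: C = (2410·11.00 + 170.0·329.0) / 2580 = 82440/2580 = 31.95 mg/L; combined flow 2580 ML/d.
Travel time t = 15.3·1000 / 0.56 = 27320 s = 7.589 h.
Half-life 1.30 d → k = ln 2 / 1.30 = 0.5332 d⁻¹.
After decay, C = 31.95 × e^(−kt) = 31.95 × 0.8448 = 27.00 mg/L.
Second outfall: C = (2580·27.00 + 343.0·465.0)/2923 = 78.39 mg/L.

78.4 mg/L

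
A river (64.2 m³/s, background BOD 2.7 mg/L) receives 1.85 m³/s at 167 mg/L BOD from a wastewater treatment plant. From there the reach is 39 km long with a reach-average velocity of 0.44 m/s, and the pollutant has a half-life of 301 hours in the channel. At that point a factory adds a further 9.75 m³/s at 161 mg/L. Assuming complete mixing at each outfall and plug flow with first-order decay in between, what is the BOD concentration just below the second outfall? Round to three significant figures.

After mixing, C = (64.20·2.700 + 1.850·167.0) / 66.05 = 482.3/66.05 = 7.302 mg/L; combined flow 66.05 m³/s.
Travel time t = 39·1000 / 0.44 = 88640 s = 24.62 h.
Half-life 301 h → k = ln 2 / 301 = 0.002303 h⁻¹ = 0.05527 d⁻¹.
Applying C = C₀e^(−kt): 7.302 × 0.9449 = 6.899 mg/L.
Second outfall: C = (66.05·6.899 + 9.750·161.0)/75.80 = 26.72 mg/L.

26.7 mg/L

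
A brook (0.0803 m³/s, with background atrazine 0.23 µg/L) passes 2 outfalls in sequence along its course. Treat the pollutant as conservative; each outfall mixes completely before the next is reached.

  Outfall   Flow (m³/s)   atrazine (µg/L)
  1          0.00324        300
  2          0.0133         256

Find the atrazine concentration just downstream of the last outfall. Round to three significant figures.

Outfall 1: combined Q = 0.08354 m³/s; C = (0.08030·0.2300 + 0.003240·300.0)/0.08354 = 11.86 µg/L.
Outfall 2: combined Q = 0.09684 m³/s; C = (0.08354·11.86 + 0.01330·256.0)/0.09684 = 45.39 µg/L.

45.4 µg/L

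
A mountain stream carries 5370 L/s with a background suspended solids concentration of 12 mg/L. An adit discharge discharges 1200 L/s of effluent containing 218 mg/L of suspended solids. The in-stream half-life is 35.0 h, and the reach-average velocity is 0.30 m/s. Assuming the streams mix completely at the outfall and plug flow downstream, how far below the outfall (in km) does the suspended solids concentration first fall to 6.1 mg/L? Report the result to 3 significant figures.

After mixing, C = (5370·12.00 + 1200·218.0) / 6570 = 326000/6570 = 49.63 mg/L.
Half-life 35.0 h → k = ln 2 / 35.0 = 0.01980 h⁻¹ = 0.4753 d⁻¹.
Set 49.63·exp(−k·t) = 6.1 → t = ln(49.63/6.1)/k = 381000 s = 105.8 h.
Distance = v·t = 0.30·381000 = 114300 m = 114.3 km.

114 km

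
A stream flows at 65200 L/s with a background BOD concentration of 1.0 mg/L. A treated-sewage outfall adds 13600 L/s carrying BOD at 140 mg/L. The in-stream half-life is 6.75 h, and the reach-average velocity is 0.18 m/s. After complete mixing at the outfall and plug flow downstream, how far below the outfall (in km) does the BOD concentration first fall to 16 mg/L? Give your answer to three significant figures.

2.81 km

Conservation of mass: C = (65200·1.000 + 13600·140.0) / 78800 = 1969000/78800 = 24.99 mg/L.
Half-life 6.75 h → k = ln 2 / 6.75 = 0.1027 h⁻¹ = 2.465 d⁻¹.
Set 24.99·exp(−k·t) = 16 → t = ln(24.99/16)/k = 15630 s = 4.342 h.
Distance = v·t = 0.18·15630 = 2814 m = 2.814 km.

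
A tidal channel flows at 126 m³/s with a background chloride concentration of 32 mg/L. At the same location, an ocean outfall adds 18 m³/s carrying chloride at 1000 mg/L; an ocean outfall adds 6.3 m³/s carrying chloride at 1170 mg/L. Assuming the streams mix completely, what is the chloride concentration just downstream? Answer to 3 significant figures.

196 mg/L

Flow-weighted average: C = (126.0·32.00 + 18.00·1000 + 6.300·1170) / 150.3 = 29400/150.3 = 195.6 mg/L.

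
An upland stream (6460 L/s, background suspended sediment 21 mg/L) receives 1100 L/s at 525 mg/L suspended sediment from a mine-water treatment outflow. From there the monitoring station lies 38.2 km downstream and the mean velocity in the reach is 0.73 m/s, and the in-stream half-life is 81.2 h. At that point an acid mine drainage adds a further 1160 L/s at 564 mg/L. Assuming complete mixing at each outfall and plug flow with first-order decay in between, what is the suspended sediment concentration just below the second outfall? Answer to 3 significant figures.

147 mg/L

After mixing, C = (6460·21.00 + 1100·525.0) / 7560 = 713200/7560 = 94.33 mg/L; combined flow 7560 L/s.
Travel time t = 38.2·1000 / 0.73 = 52330 s = 14.54 h.
Half-life 81.2 h → k = ln 2 / 81.2 = 0.008536 h⁻¹ = 0.2049 d⁻¹.
Applying C = C₀e^(−kt): 94.33 × 0.8833 = 83.33 mg/L.
Second outfall: C = (7560·83.33 + 1160·564.0)/8720 = 147.3 mg/L.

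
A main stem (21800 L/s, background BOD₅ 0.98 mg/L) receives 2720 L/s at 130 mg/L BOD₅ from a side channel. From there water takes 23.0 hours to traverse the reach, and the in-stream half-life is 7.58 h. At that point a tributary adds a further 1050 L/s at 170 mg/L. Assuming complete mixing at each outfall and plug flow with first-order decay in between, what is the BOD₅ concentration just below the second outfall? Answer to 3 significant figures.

8.77 mg/L

Conservation of mass: C = (21800·0.9800 + 2720·130.0) / 24520 = 375000/24520 = 15.29 mg/L; combined flow 24520 L/s.
Half-life 7.58 h → k = ln 2 / 7.58 = 0.09144 h⁻¹ = 2.195 d⁻¹.
Decay over the reach: 15.29·exp(−kt) = 15.29·0.1221 = 1.867 mg/L.
Second outfall: C = (24520·1.867 + 1050·170.0)/25570 = 8.771 mg/L.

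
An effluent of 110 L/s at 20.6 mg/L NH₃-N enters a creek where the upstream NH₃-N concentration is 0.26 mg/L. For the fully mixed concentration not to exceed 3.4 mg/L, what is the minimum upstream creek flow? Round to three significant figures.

603 L/s

Set C_mix = 3.4: (Q·0.2600 + 110.0·20.60) / (Q + 110.0) = 3.4
→ Q = 110.0·(20.60 − 3.4)/(3.4 − 0.2600) = 602.5 L/s.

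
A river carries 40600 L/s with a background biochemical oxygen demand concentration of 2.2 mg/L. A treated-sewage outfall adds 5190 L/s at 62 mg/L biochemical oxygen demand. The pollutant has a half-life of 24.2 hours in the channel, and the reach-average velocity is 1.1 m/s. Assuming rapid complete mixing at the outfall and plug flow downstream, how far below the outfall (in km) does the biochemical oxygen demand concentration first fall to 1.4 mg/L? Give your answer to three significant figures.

257 km

Mass balance: C = (40600·2.200 + 5190·62.00) / 45790 = 411100/45790 = 8.978 mg/L.
Half-life 24.2 h → k = ln 2 / 24.2 = 0.02864 h⁻¹ = 0.6874 d⁻¹.
Set 8.978·exp(−k·t) = 1.4 → t = ln(8.978/1.4)/k = 233600 s = 64.88 h.
Distance = v·t = 1.1·233600 = 256900 m = 256.9 km.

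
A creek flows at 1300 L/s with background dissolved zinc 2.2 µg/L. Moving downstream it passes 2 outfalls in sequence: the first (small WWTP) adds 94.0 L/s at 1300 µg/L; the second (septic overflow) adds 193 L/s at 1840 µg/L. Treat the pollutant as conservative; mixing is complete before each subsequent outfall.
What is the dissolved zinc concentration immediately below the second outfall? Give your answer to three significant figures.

303 µg/L

Below outfall 1: Q → 1394 L/s, C = (1300·2.200 + 94.00·1300)/1394 = 89.71 µg/L.
Below outfall 2: Q → 1587 L/s, C = (1394·89.71 + 193.0·1840)/1587 = 302.6 µg/L.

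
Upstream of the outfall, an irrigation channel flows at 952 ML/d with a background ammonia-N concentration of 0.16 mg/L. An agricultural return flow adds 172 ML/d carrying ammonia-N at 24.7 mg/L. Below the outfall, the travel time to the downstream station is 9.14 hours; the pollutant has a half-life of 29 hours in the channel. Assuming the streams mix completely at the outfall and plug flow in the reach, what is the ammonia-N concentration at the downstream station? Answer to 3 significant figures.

Mixed concentration C = ΣQC/ΣQ = (952.0·0.1600 + 172.0·24.70) / 1124 = 4401/1124 = 3.915 mg/L.
Half-life 29 h → k = ln 2 / 29 = 0.02390 h⁻¹ = 0.5736 d⁻¹.
Applying C = C₀e^(−kt): 3.915 × 0.8038 = 3.147 mg/L.

3.15 mg/L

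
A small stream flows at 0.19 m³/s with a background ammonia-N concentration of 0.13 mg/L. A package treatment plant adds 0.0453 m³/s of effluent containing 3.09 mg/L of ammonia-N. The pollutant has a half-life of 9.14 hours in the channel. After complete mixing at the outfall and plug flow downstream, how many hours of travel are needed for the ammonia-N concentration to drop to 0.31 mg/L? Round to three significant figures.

10.7 h

Mass balance: C = (0.1900·0.1300 + 0.04530·3.090) / 0.2353 = 0.1647/0.2353 = 0.6999 mg/L.
Half-life 9.14 h → k = ln 2 / 9.14 = 0.07584 h⁻¹ = 1.820 d⁻¹.
0.6999·exp(−k·t) = 0.31 → t = ln(0.6999/0.31)/k = 38660 s = 10.74 h.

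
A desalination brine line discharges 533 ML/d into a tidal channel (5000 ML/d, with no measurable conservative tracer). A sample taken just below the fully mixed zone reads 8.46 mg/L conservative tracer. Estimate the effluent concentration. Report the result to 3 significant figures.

87.8 mg/L

Mass balance: 5000·0 + 533.0·Cₑ = 5533·8.460
→ Cₑ = (5533·8.460 − 5000·0) / 533.0 = 87.82 mg/L.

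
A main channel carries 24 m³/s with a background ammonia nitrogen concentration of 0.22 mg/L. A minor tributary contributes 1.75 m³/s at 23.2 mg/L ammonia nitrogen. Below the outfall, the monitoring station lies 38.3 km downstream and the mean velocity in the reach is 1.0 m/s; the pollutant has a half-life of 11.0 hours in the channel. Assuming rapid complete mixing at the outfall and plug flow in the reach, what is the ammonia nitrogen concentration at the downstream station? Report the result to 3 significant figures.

Conservation of mass: C = (24.00·0.2200 + 1.750·23.20) / 25.75 = 45.88/25.75 = 1.782 mg/L.
Travel time t = 38.3·1000 / 1.0 = 38300 s = 10.64 h.
Half-life 11.0 h → k = ln 2 / 11.0 = 0.06301 h⁻¹ = 1.512 d⁻¹.
After decay, C = 1.782 × e^(−kt) = 1.782 × 0.5115 = 0.9114 mg/L.

0.911 mg/L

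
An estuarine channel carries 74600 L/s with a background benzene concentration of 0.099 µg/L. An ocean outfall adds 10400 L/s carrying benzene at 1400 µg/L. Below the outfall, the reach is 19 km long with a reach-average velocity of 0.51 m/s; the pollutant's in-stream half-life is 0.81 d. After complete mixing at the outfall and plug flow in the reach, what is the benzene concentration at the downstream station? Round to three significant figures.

118 µg/L

After mixing, C = (74600·0.09900 + 10400·1400) / 85000 = 14570000/85000 = 171.4 µg/L.
Travel time t = 19·1000 / 0.51 = 37250 s = 10.35 h.
Half-life 0.81 d → k = ln 2 / 0.81 = 0.8557 d⁻¹.
First-order decay: C = 171.4·exp(−k·t) = 171.4·0.6914 = 118.5 µg/L.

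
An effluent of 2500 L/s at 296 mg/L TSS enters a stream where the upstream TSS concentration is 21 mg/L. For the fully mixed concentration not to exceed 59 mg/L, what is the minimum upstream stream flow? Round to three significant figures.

Set C_mix = 59: (Q·21.00 + 2500·296.0) / (Q + 2500) = 59
→ Q = 2500·(296.0 − 59)/(59 − 21.00) = 15590 L/s.

15600 L/s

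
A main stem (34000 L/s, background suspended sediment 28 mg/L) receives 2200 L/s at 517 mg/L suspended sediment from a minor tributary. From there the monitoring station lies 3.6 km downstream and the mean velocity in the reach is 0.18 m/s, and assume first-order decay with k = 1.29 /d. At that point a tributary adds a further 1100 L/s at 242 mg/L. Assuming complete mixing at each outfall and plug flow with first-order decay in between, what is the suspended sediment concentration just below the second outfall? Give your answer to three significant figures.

48.7 mg/L

Conservation of mass: C = (34000·28.00 + 2200·517.0) / 36200 = 2089000/36200 = 57.72 mg/L; combined flow 36200 L/s.
Travel time t = 3.6·1000 / 0.18 = 20000 s = 5.556 h.
Decay over the reach: 57.72·exp(−kt) = 57.72·0.7418 = 42.82 mg/L.
Second outfall: C = (36200·42.82 + 1100·242.0)/37300 = 48.69 mg/L.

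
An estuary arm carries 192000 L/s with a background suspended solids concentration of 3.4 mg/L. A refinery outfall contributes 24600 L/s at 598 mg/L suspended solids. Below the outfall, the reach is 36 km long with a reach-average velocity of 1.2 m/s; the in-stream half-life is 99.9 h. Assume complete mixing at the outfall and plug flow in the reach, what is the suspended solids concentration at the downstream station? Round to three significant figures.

66.9 mg/L

Mixed concentration C = ΣQC/ΣQ = (192000·3.400 + 24600·598.0) / 216600 = 15360000/216600 = 70.93 mg/L.
Travel time t = 36·1000 / 1.2 = 30000 s = 8.333 h.
Half-life 99.9 h → k = ln 2 / 99.9 = 0.006938 h⁻¹ = 0.1665 d⁻¹.
First-order decay: C = 70.93·exp(−k·t) = 70.93·0.9438 = 66.95 mg/L.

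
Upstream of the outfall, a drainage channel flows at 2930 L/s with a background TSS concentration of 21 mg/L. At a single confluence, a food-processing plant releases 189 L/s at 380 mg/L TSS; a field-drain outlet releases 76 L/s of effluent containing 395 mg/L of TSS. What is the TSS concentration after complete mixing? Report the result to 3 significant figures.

Conservation of mass: C = (2930·21.00 + 189.0·380.0 + 76.00·395.0) / 3195 = 163400/3195 = 51.13 mg/L.

51.1 mg/L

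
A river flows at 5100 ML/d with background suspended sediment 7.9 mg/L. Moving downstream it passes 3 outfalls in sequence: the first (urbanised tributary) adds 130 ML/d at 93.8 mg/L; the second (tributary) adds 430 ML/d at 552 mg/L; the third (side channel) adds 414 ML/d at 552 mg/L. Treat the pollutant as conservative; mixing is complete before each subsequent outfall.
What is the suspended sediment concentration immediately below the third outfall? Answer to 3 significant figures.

After outfall 1: Q = 5100 + 130.0 = 5230 ML/d; C = (5100·7.900 + 130.0·93.80)/5230 = 10.04 mg/L.
After outfall 2: Q = 5230 + 430.0 = 5660 ML/d; C = (5230·10.04 + 430.0·552.0)/5660 = 51.21 mg/L.
After outfall 3: Q = 5660 + 414.0 = 6074 ML/d; C = (5660·51.21 + 414.0·552.0)/6074 = 85.34 mg/L.

85.3 mg/L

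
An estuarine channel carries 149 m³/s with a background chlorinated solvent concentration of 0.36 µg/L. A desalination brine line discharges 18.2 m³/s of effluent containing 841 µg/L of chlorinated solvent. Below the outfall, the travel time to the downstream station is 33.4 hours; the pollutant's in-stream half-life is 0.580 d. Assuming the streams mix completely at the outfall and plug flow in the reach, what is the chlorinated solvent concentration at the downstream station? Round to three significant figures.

Conservation of mass: C = (149.0·0.3600 + 18.20·841.0) / 167.2 = 15360/167.2 = 91.87 µg/L.
Half-life 0.580 d → k = ln 2 / 0.580 = 1.195 d⁻¹.
Applying C = C₀e^(−kt): 91.87 × 0.1895 = 17.41 µg/L.

17.4 µg/L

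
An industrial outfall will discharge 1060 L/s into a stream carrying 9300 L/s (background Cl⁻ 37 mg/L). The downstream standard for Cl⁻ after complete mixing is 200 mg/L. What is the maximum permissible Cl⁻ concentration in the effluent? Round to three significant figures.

At the limit, (Qr·Cr + Qe·Cₑ)/(Qr + Qe) = 200:
Cₑ = (10360·200 − 9300·37.00) / 1060 = 1630 mg/L.

1630 mg/L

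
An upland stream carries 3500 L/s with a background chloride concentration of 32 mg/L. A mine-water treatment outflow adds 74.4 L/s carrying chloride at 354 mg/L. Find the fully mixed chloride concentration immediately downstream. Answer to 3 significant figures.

Mixed concentration C = ΣQC/ΣQ = (3500·32.00 + 74.40·354.0) / 3574 = 138300/3574 = 38.70 mg/L.

38.7 mg/L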